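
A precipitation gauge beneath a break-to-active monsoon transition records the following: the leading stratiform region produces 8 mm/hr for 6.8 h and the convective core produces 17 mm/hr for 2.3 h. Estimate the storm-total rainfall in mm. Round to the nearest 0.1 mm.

total ≈ 93.5 mm

Total = Σ Rᵢ Δtᵢ = 8 × 6.8 + 17 × 2.3
      = 54.4 + 39.1 = 93.5 mm.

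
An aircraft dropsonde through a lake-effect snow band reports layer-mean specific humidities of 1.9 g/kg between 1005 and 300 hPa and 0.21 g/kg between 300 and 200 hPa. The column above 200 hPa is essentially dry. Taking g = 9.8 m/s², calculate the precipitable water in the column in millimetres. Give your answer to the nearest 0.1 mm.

PW ≈ 13.9 mm

Precipitable water is the column-integrated vapour mass per unit area: PW = (1/g) Σ q̄ Δp, with q in kg/kg and Δp in Pa (1 kg/m² of water = 1 mm).
Layer 1005–300 hPa: Δp = 705 hPa = 70500 Pa, q̄ = 0.0019 kg/kg → 0.0019 × 70500 / 9.8 = 13.67 mm
Layer 300–200 hPa: Δp = 100 hPa = 10000 Pa, q̄ = 0.00021 kg/kg → 0.00021 × 10000 / 9.8 = 0.21 mm
PW = 13.67 + 0.21 = 13.88 ≈ 13.9 mm.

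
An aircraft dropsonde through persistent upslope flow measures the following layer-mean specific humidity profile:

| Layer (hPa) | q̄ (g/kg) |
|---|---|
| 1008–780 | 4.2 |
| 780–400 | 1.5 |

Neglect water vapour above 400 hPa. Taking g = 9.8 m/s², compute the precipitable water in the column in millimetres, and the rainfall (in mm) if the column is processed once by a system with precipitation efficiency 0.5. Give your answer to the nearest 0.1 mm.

Precipitable water is the column-integrated vapour mass per unit area: PW = (1/g) Σ q̄ Δp, with q in kg/kg and Δp in Pa (1 kg/m² of water = 1 mm).
Layer 1008–780 hPa: Δp = 228 hPa = 22800 Pa, q̄ = 0.0042 kg/kg → 0.0042 × 22800 / 9.8 = 9.77 mm
Layer 780–400 hPa: Δp = 380 hPa = 38000 Pa, q̄ = 0.0015 kg/kg → 0.0015 × 38000 / 9.8 = 5.82 mm
PW = 9.77 + 5.82 = 15.59 ≈ 15.6 mm.
Rainfall = ε × PW = 0.5 × 15.6 = 7.8 mm.

PW ≈ 15.6 mm; rainfall ≈ 7.8 mm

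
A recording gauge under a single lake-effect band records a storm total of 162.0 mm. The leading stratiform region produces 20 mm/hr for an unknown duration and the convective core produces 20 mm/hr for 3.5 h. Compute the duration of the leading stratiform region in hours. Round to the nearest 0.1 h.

Known phases: 20 × 3.5 = 70 mm.
Remaining depth = 162.0 − 70 = 92 mm.
Duration = 92 / 20 = 4.6 h.

duration ≈ 4.6 h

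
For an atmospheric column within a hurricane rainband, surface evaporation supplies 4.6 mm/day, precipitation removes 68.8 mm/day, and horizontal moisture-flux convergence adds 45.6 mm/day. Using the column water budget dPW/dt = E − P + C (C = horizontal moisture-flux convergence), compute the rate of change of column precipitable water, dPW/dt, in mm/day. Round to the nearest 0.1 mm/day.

dPW/dt = E − P + C = 4.6 − 68.8 + (45.6) = -18.6 mm/day.

dPW/dt ≈ -18.6 mm/day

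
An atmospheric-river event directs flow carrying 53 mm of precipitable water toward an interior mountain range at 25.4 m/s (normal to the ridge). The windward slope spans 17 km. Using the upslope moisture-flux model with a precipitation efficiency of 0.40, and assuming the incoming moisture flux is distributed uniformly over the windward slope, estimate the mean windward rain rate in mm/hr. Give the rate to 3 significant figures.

Incoming column moisture flux per unit ridge length: F = V × PW = 25.4 × 53 = 1346.2 mm·m/s.
Spread over the 17 km slope with efficiency ε = 0.40: R = ε·F/W = 0.40 × 1346.2 / 17000 m = 3.168e-02 mm/s.
R = 3.168e-02 × 3600 = 114 mm/hr.

R ≈ 114 mm/hr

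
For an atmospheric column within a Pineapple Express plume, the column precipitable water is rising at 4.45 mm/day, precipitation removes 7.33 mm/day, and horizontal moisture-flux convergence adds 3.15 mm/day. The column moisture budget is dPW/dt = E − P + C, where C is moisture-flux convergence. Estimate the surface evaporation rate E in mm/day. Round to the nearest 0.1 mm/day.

E ≈ 8.6 mm/day

dPW/dt = +4.45 mm/day.
E = dPW/dt + P − C = (+4.45) + 7.33 − (3.15) = 8.6 mm/day.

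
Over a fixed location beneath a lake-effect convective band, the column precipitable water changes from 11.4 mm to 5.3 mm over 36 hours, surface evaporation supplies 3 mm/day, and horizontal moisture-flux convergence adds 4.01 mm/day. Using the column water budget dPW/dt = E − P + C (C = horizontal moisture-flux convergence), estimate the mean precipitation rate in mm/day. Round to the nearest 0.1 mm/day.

P ≈ 11.1 mm/day

dPW/dt = (5.3 − 11.4) mm / (36/24 day) = -4.067 mm/day.
P = E + C − dPW/dt = 3 + (4.01) − (-4.067) = 11.1 mm/day.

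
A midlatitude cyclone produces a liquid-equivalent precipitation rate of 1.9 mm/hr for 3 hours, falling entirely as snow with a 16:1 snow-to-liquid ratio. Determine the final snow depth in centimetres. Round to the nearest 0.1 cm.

Liquid-equivalent depth = 1.9 × 3 = 5.7 mm.
Snow depth = 5.7 mm × 16 = 91.2 mm = 9.1 cm.

snow depth ≈ 9.1 cm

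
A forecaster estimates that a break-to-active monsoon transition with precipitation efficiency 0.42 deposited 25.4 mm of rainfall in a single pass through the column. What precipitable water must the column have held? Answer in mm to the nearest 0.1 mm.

PW ≈ 60.5 mm

PW = rainfall / ε = 25.4 / 0.42 = 60.5 mm.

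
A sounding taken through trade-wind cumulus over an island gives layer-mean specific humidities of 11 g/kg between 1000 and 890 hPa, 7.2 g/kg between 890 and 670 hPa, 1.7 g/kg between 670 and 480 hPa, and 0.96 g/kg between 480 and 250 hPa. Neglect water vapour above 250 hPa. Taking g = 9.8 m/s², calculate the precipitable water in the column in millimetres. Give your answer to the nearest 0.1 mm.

PW ≈ 34.1 mm

Precipitable water is the column-integrated vapour mass per unit area: PW = (1/g) Σ q̄ Δp, with q in kg/kg and Δp in Pa (1 kg/m² of water = 1 mm).
Layer 1000–890 hPa: Δp = 110 hPa = 11000 Pa, q̄ = 0.011 kg/kg → 0.011 × 11000 / 9.8 = 12.35 mm
Layer 890–670 hPa: Δp = 220 hPa = 22000 Pa, q̄ = 0.0072 kg/kg → 0.0072 × 22000 / 9.8 = 16.16 mm
Layer 670–480 hPa: Δp = 190 hPa = 19000 Pa, q̄ = 0.0017 kg/kg → 0.0017 × 19000 / 9.8 = 3.30 mm
Layer 480–250 hPa: Δp = 230 hPa = 23000 Pa, q̄ = 0.00096 kg/kg → 0.00096 × 23000 / 9.8 = 2.25 mm
PW = 12.35 + 16.16 + 3.30 + 2.25 = 34.06 ≈ 34.1 mm.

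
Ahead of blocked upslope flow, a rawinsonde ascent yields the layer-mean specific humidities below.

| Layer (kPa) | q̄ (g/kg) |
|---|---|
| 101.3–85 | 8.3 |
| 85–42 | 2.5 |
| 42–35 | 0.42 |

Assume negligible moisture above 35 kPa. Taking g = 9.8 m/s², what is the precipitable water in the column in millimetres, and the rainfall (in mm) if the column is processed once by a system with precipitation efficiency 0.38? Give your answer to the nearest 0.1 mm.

Precipitable water is the column-integrated vapour mass per unit area: PW = (1/g) Σ q̄ Δp, with q in kg/kg and Δp in Pa (1 kg/m² of water = 1 mm).
Layer 101.3–85 kPa: Δp = 163 hPa = 16300 Pa, q̄ = 0.0083 kg/kg → 0.0083 × 16300 / 9.8 = 13.81 mm
Layer 85–42 kPa: Δp = 430 hPa = 43000 Pa, q̄ = 0.0025 kg/kg → 0.0025 × 43000 / 9.8 = 10.97 mm
Layer 42–35 kPa: Δp = 70 hPa = 7000 Pa, q̄ = 0.00042 kg/kg → 0.00042 × 7000 / 9.8 = 0.30 mm
PW = 13.81 + 10.97 + 0.30 = 25.08 ≈ 25.1 mm.
Rainfall = ε × PW = 0.38 × 25.1 = 9.5 mm.

PW ≈ 25.1 mm; rainfall ≈ 9.5 mm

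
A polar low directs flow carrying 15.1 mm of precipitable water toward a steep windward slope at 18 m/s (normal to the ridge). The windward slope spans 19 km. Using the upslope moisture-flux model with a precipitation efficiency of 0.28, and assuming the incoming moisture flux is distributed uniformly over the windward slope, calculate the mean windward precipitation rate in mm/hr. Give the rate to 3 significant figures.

Incoming column moisture flux per unit ridge length: F = V × PW = 18 × 15.1 = 271.8 mm·m/s.
Spread over the 19 km slope with efficiency ε = 0.28: R = ε·F/W = 0.28 × 271.8 / 19000 m = 4.005e-03 mm/s.
R = 4.005e-03 × 3600 = 14.4 mm/hr.

R ≈ 14.4 mm/hr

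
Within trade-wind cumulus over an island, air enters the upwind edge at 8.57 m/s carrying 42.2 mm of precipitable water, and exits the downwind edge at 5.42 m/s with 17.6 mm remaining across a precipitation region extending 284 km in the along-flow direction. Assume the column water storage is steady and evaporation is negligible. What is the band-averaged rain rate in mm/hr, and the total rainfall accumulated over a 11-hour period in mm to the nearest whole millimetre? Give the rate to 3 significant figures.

Column moisture flux per unit crosswind length is F = V × PW.
Inflow: F_in = 8.57 × 42.2 = 361.654 mm·m/s
Outflow: F_out = 5.42 × 17.6 = 95.392 mm·m/s
Steady-state rate R = (F_in − F_out)/L = (361.654 − 95.392) / 284000 m = 9.375e-04 mm/s.
R = 9.375e-04 × 3600 = 3.38 mm/hr.
Over 11 h: total = 3.38 × 11 = 37.18 ≈ 37 mm.

R ≈ 3.38 mm/hr; total ≈ 37 mm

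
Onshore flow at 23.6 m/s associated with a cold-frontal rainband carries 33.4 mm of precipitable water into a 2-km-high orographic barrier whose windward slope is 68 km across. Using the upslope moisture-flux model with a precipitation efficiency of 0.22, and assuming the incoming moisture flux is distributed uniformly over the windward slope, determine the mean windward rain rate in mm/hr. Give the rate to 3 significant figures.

Incoming column moisture flux per unit ridge length: F = V × PW = 23.6 × 33.4 = 788.24 mm·m/s.
Spread over the 68 km slope with efficiency ε = 0.22: R = ε·F/W = 0.22 × 788.24 / 68000 m = 2.550e-03 mm/s.
R = 2.550e-03 × 3600 = 9.18 mm/hr.

R ≈ 9.18 mm/hr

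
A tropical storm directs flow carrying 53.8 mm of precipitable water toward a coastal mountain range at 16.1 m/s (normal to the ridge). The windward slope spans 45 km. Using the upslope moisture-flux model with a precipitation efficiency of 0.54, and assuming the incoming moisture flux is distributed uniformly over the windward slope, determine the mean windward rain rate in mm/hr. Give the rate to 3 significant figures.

R ≈ 37.4 mm/hr

Incoming column moisture flux per unit ridge length: F = V × PW = 16.1 × 53.8 = 866.18 mm·m/s.
Spread over the 45 km slope with efficiency ε = 0.54: R = ε·F/W = 0.54 × 866.18 / 45000 m = 1.039e-02 mm/s.
R = 1.039e-02 × 3600 = 37.4 mm/hr.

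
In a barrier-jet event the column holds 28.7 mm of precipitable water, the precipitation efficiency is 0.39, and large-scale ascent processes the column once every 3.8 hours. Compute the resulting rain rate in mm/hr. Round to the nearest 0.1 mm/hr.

Each overturning extracts ε × PW = 0.39 × 28.7 = 11.193 mm.
Rate = ε·PW / τ = 11.193 / 3.8 h = 2.9 mm/hr.

R ≈ 2.9 mm/hr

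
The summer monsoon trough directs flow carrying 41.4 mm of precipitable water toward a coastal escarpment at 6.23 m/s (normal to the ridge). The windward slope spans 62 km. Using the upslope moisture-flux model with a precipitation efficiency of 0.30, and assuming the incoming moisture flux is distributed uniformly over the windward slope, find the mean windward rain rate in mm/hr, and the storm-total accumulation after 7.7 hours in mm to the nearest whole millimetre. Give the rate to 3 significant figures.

Incoming column moisture flux per unit ridge length: F = V × PW = 6.23 × 41.4 = 257.922 mm·m/s.
Spread over the 62 km slope with efficiency ε = 0.30: R = ε·F/W = 0.30 × 257.922 / 62000 m = 1.248e-03 mm/s.
R = 1.248e-03 × 3600 = 4.49 mm/hr.
Over 7.7 h: total = 4.49 × 7.7 = 34.573 ≈ 35 mm.

R ≈ 4.49 mm/hr; total ≈ 35 mm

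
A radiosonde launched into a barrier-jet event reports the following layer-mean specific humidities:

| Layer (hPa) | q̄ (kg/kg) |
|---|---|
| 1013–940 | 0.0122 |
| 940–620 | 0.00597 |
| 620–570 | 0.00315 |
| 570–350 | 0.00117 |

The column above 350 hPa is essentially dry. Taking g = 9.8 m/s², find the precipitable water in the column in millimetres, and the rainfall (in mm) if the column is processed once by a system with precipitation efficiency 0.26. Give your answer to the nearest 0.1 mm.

Precipitable water is the column-integrated vapour mass per unit area: PW = (1/g) Σ q̄ Δp, with q in kg/kg and Δp in Pa (1 kg/m² of water = 1 mm).
Layer 1013–940 hPa: Δp = 73 hPa = 7300 Pa, q̄ = 0.0122 kg/kg → 0.0122 × 7300 / 9.8 = 9.09 mm
Layer 940–620 hPa: Δp = 320 hPa = 32000 Pa, q̄ = 0.00597 kg/kg → 0.00597 × 32000 / 9.8 = 19.49 mm
Layer 620–570 hPa: Δp = 50 hPa = 5000 Pa, q̄ = 0.00315 kg/kg → 0.00315 × 5000 / 9.8 = 1.61 mm
Layer 570–350 hPa: Δp = 220 hPa = 22000 Pa, q̄ = 0.00117 kg/kg → 0.00117 × 22000 / 9.8 = 2.63 mm
PW = 9.09 + 19.49 + 1.61 + 2.63 = 32.82 ≈ 32.8 mm.
Rainfall = ε × PW = 0.26 × 32.8 = 8.5 mm.

PW ≈ 32.8 mm; rainfall ≈ 8.5 mm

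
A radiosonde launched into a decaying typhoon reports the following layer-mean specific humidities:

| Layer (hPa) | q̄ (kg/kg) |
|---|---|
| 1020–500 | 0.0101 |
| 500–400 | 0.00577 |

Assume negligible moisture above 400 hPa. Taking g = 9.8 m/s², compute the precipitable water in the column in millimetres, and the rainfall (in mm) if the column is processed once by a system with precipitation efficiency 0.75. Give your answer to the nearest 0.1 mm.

Precipitable water is the column-integrated vapour mass per unit area: PW = (1/g) Σ q̄ Δp, with q in kg/kg and Δp in Pa (1 kg/m² of water = 1 mm).
Layer 1020–500 hPa: Δp = 520 hPa = 52000 Pa, q̄ = 0.0101 kg/kg → 0.0101 × 52000 / 9.8 = 53.59 mm
Layer 500–400 hPa: Δp = 100 hPa = 10000 Pa, q̄ = 0.00577 kg/kg → 0.00577 × 10000 / 9.8 = 5.89 mm
PW = 53.59 + 5.89 = 59.48 ≈ 59.5 mm.
Rainfall = ε × PW = 0.75 × 59.5 = 44.6 mm.

PW ≈ 59.5 mm; rainfall ≈ 44.6 mm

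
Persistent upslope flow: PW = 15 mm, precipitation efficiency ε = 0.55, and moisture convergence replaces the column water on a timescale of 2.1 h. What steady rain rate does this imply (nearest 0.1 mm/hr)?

R ≈ 3.9 mm/hr

Each overturning extracts ε × PW = 0.55 × 15 = 8.25 mm.
Rate = ε·PW / τ = 8.25 / 2.1 h = 3.9 mm/hr.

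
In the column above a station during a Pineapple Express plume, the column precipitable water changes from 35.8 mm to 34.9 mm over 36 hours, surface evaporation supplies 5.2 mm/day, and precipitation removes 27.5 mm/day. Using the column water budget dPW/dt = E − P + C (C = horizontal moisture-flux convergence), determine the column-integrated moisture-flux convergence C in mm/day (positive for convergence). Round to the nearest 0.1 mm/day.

C ≈ 21.7 mm/day

dPW/dt = (34.9 − 35.8) mm / (36/24 day) = -0.600 mm/day.
C = dPW/dt − E + P = (-0.600) − 5.2 + 27.5 = 21.7 mm/day.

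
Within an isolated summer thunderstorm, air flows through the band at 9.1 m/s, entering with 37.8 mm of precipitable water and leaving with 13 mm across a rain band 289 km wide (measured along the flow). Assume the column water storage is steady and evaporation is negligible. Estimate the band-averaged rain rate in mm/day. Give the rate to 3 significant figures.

Column moisture flux per unit crosswind length is F = V × PW.
Inflow: F_in = 9.1 × 37.8 = 343.98 mm·m/s
Outflow: F_out = 9.1 × 13 = 118.3 mm·m/s
Steady-state rate R = (F_in − F_out)/L = (343.98 − 118.3) / 289000 m = 7.809e-04 mm/s.
R = 7.809e-04 × 3600 × 24 = 67.5 mm/day.

R ≈ 67.5 mm/day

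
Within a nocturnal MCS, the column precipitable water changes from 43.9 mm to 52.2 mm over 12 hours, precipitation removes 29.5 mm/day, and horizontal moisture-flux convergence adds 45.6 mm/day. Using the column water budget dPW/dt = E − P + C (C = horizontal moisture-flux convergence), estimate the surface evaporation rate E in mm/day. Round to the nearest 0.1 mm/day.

E ≈ 0.5 mm/day

dPW/dt = (52.2 − 43.9) mm / (12/24 day) = +16.600 mm/day.
E = dPW/dt + P − C = (+16.600) + 29.5 − (45.6) = 0.5 mm/day.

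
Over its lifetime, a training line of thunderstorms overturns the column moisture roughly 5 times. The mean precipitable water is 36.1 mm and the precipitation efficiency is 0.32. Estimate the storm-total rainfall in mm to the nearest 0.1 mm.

rainfall ≈ 57.8 mm

Each cycle deposits ε × PW = 0.32 × 36.1 = 11.552 mm.
Over 5 cycles: 5 × 11.552 = 57.8 mm.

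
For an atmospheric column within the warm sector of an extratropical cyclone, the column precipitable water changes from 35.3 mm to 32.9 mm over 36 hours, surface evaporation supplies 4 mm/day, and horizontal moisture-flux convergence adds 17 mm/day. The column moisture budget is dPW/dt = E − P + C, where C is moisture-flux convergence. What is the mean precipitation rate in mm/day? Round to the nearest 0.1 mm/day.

P ≈ 22.6 mm/day

dPW/dt = (32.9 − 35.3) mm / (36/24 day) = -1.600 mm/day.
P = E + C − dPW/dt = 4 + (17) − (-1.600) = 22.6 mm/day.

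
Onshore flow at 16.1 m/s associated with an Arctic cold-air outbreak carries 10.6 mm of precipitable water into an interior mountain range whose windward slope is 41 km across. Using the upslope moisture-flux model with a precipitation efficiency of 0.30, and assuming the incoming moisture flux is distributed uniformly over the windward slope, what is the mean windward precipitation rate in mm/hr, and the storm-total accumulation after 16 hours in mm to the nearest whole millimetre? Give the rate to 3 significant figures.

R ≈ 4.50 mm/hr; total ≈ 72 mm

Incoming column moisture flux per unit ridge length: F = V × PW = 16.1 × 10.6 = 170.66 mm·m/s.
Spread over the 41 km slope with efficiency ε = 0.30: R = ε·F/W = 0.30 × 170.66 / 41000 m = 1.249e-03 mm/s.
R = 1.249e-03 × 3600 = 4.50 mm/hr.
Over 16 h: total = 4.50 × 16 = 72 mm.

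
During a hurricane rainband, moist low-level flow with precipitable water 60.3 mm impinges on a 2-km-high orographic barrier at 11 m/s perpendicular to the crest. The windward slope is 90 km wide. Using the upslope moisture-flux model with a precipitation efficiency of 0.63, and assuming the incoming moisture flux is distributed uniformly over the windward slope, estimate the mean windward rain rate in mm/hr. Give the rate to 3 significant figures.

Incoming column moisture flux per unit ridge length: F = V × PW = 11 × 60.3 = 663.3 mm·m/s.
Spread over the 90 km slope with efficiency ε = 0.63: R = ε·F/W = 0.63 × 663.3 / 90000 m = 4.643e-03 mm/s.
R = 4.643e-03 × 3600 = 16.7 mm/hr.

R ≈ 16.7 mm/hr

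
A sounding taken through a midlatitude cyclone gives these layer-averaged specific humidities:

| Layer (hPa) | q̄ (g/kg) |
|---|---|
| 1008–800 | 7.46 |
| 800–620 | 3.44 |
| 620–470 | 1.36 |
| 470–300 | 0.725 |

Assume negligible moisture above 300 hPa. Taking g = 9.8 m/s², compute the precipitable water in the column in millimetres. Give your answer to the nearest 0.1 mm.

PW ≈ 25.5 mm

Precipitable water is the column-integrated vapour mass per unit area: PW = (1/g) Σ q̄ Δp, with q in kg/kg and Δp in Pa (1 kg/m² of water = 1 mm).
Layer 1008–800 hPa: Δp = 208 hPa = 20800 Pa, q̄ = 0.00746 kg/kg → 0.00746 × 20800 / 9.8 = 15.83 mm
Layer 800–620 hPa: Δp = 180 hPa = 18000 Pa, q̄ = 0.00344 kg/kg → 0.00344 × 18000 / 9.8 = 6.32 mm
Layer 620–470 hPa: Δp = 150 hPa = 15000 Pa, q̄ = 0.00136 kg/kg → 0.00136 × 15000 / 9.8 = 2.08 mm
Layer 470–300 hPa: Δp = 170 hPa = 17000 Pa, q̄ = 0.000725 kg/kg → 0.000725 × 17000 / 9.8 = 1.26 mm
PW = 15.83 + 6.32 + 2.08 + 1.26 = 25.49 ≈ 25.5 mm.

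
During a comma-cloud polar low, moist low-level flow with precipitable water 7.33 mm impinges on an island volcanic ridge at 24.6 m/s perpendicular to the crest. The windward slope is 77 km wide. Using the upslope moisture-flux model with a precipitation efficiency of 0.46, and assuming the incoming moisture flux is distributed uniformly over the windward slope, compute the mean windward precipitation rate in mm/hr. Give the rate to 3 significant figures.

R ≈ 3.88 mm/hr

Incoming column moisture flux per unit ridge length: F = V × PW = 24.6 × 7.33 = 180.318 mm·m/s.
Spread over the 77 km slope with efficiency ε = 0.46: R = ε·F/W = 0.46 × 180.318 / 77000 m = 1.077e-03 mm/s.
R = 1.077e-03 × 3600 = 3.88 mm/hr.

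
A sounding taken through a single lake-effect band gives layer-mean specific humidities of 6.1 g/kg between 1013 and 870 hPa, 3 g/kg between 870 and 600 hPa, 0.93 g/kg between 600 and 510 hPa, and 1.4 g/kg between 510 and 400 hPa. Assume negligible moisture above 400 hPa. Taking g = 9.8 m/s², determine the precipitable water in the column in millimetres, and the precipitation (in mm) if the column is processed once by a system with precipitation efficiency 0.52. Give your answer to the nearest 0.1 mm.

PW ≈ 19.6 mm; precipitation ≈ 10.2 mm

Precipitable water is the column-integrated vapour mass per unit area: PW = (1/g) Σ q̄ Δp, with q in kg/kg and Δp in Pa (1 kg/m² of water = 1 mm).
Layer 1013–870 hPa: Δp = 143 hPa = 14300 Pa, q̄ = 0.0061 kg/kg → 0.0061 × 14300 / 9.8 = 8.90 mm
Layer 870–600 hPa: Δp = 270 hPa = 27000 Pa, q̄ = 0.003 kg/kg → 0.003 × 27000 / 9.8 = 8.27 mm
Layer 600–510 hPa: Δp = 90 hPa = 9000 Pa, q̄ = 0.00093 kg/kg → 0.00093 × 9000 / 9.8 = 0.85 mm
Layer 510–400 hPa: Δp = 110 hPa = 11000 Pa, q̄ = 0.0014 kg/kg → 0.0014 × 11000 / 9.8 = 1.57 mm
PW = 8.90 + 8.27 + 0.85 + 1.57 = 19.59 ≈ 19.6 mm.
Precipitation = ε × PW = 0.52 × 19.6 = 10.2 mm.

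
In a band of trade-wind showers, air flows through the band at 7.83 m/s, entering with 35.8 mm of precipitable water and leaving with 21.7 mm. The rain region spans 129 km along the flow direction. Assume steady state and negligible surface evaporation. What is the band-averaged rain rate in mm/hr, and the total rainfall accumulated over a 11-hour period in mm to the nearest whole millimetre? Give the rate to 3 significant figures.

Column moisture flux per unit crosswind length is F = V × PW.
Inflow: F_in = 7.83 × 35.8 = 280.314 mm·m/s
Outflow: F_out = 7.83 × 21.7 = 169.911 mm·m/s
Steady-state rate R = (F_in − F_out)/L = (280.314 − 169.911) / 129000 m = 8.558e-04 mm/s.
R = 8.558e-04 × 3600 = 3.08 mm/hr.
Over 11 h: total = 3.08 × 11 = 33.88 ≈ 34 mm.

R ≈ 3.08 mm/hr; total ≈ 34 mm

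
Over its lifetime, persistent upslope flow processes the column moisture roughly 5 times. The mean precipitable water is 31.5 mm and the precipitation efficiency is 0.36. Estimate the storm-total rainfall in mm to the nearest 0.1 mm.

Each cycle deposits ε × PW = 0.36 × 31.5 = 11.34 mm.
Over 5 cycles: 5 × 11.34 = 56.7 mm.

rainfall ≈ 56.7 mm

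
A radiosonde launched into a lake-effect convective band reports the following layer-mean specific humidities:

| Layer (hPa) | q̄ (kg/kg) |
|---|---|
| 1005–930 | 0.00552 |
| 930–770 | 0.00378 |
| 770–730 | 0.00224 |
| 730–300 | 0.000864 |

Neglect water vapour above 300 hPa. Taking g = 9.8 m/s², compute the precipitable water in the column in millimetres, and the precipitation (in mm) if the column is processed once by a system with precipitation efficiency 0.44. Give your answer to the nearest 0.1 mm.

Precipitable water is the column-integrated vapour mass per unit area: PW = (1/g) Σ q̄ Δp, with q in kg/kg and Δp in Pa (1 kg/m² of water = 1 mm).
Layer 1005–930 hPa: Δp = 75 hPa = 7500 Pa, q̄ = 0.00552 kg/kg → 0.00552 × 7500 / 9.8 = 4.22 mm
Layer 930–770 hPa: Δp = 160 hPa = 16000 Pa, q̄ = 0.00378 kg/kg → 0.00378 × 16000 / 9.8 = 6.17 mm
Layer 770–730 hPa: Δp = 40 hPa = 4000 Pa, q̄ = 0.00224 kg/kg → 0.00224 × 4000 / 9.8 = 0.91 mm
Layer 730–300 hPa: Δp = 430 hPa = 43000 Pa, q̄ = 0.000864 kg/kg → 0.000864 × 43000 / 9.8 = 3.79 mm
PW = 4.22 + 6.17 + 0.91 + 3.79 = 15.09 ≈ 15.1 mm.
Precipitation = ε × PW = 0.44 × 15.1 = 6.6 mm.

PW ≈ 15.1 mm; precipitation ≈ 6.6 mm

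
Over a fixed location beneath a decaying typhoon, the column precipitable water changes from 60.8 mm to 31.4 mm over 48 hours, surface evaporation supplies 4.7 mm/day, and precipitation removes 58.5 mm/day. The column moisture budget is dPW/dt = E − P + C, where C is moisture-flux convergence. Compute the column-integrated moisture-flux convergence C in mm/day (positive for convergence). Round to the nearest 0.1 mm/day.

C ≈ 39.1 mm/day

dPW/dt = (31.4 − 60.8) mm / (48/24 day) = -14.700 mm/day.
C = dPW/dt − E + P = (-14.700) − 4.7 + 58.5 = 39.1 mm/day.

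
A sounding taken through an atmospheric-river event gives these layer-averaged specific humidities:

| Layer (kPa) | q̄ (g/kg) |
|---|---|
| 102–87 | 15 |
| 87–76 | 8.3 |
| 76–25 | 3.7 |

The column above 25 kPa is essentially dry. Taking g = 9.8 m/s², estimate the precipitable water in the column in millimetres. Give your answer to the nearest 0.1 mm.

Precipitable water is the column-integrated vapour mass per unit area: PW = (1/g) Σ q̄ Δp, with q in kg/kg and Δp in Pa (1 kg/m² of water = 1 mm).
Layer 102–87 kPa: Δp = 150 hPa = 15000 Pa, q̄ = 0.015 kg/kg → 0.015 × 15000 / 9.8 = 22.96 mm
Layer 87–76 kPa: Δp = 110 hPa = 11000 Pa, q̄ = 0.0083 kg/kg → 0.0083 × 11000 / 9.8 = 9.32 mm
Layer 76–25 kPa: Δp = 510 hPa = 51000 Pa, q̄ = 0.0037 kg/kg → 0.0037 × 51000 / 9.8 = 19.26 mm
PW = 22.96 + 9.32 + 19.26 = 51.54 ≈ 51.5 mm.

PW ≈ 51.5 mm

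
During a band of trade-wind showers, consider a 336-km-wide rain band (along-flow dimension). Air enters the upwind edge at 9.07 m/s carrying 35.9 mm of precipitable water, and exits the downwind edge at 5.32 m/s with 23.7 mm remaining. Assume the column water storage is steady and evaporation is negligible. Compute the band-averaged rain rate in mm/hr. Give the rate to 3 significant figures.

R ≈ 2.14 mm/hr

Column moisture flux per unit crosswind length is F = V × PW.
Inflow: F_in = 9.07 × 35.9 = 325.613 mm·m/s
Outflow: F_out = 5.32 × 23.7 = 126.084 mm·m/s
Steady-state rate R = (F_in − F_out)/L = (325.613 − 126.084) / 336000 m = 5.938e-04 mm/s.
R = 5.938e-04 × 3600 = 2.14 mm/hr.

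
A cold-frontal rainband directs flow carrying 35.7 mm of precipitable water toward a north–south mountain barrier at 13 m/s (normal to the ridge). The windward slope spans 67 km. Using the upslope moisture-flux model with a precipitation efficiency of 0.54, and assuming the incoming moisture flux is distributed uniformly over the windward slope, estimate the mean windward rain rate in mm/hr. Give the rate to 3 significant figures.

R ≈ 13.5 mm/hr

Incoming column moisture flux per unit ridge length: F = V × PW = 13 × 35.7 = 464.1 mm·m/s.
Spread over the 67 km slope with efficiency ε = 0.54: R = ε·F/W = 0.54 × 464.1 / 67000 m = 3.741e-03 mm/s.
R = 3.741e-03 × 3600 = 13.5 mm/hr.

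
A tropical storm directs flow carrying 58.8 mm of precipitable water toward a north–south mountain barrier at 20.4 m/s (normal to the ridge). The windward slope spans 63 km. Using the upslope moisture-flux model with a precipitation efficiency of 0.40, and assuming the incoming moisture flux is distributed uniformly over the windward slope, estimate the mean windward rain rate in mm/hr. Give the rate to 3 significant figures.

R ≈ 27.4 mm/hr

Incoming column moisture flux per unit ridge length: F = V × PW = 20.4 × 58.8 = 1199.52 mm·m/s.
Spread over the 63 km slope with efficiency ε = 0.40: R = ε·F/W = 0.40 × 1199.52 / 63000 m = 7.616e-03 mm/s.
R = 7.616e-03 × 3600 = 27.4 mm/hr.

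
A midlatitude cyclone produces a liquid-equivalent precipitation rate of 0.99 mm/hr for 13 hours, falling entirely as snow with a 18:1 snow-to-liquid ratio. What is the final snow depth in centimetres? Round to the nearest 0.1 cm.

snow depth ≈ 23.2 cm

Liquid-equivalent depth = 0.99 × 13 = 12.87 mm.
Snow depth = 12.87 mm × 18 = 231.66 mm = 23.2 cm.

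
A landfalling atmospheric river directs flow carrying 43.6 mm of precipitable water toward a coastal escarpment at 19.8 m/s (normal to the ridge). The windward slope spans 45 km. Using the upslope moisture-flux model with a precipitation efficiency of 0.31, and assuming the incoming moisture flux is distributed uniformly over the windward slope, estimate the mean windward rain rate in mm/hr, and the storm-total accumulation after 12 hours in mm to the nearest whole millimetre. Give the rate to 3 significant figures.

Incoming column moisture flux per unit ridge length: F = V × PW = 19.8 × 43.6 = 863.28 mm·m/s.
Spread over the 45 km slope with efficiency ε = 0.31: R = ε·F/W = 0.31 × 863.28 / 45000 m = 5.947e-03 mm/s.
R = 5.947e-03 × 3600 = 21.4 mm/hr.
Over 12 h: total = 21.4 × 12 = 256.8 ≈ 257 mm.

R ≈ 21.4 mm/hr; total ≈ 257 mm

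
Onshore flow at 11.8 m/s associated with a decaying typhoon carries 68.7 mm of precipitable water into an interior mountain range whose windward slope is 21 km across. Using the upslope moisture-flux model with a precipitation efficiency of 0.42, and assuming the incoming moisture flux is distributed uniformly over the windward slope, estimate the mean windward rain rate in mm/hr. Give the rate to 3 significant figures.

R ≈ 58.4 mm/hr

Incoming column moisture flux per unit ridge length: F = V × PW = 11.8 × 68.7 = 810.66 mm·m/s.
Spread over the 21 km slope with efficiency ε = 0.42: R = ε·F/W = 0.42 × 810.66 / 21000 m = 1.621e-02 mm/s.
R = 1.621e-02 × 3600 = 58.4 mm/hr.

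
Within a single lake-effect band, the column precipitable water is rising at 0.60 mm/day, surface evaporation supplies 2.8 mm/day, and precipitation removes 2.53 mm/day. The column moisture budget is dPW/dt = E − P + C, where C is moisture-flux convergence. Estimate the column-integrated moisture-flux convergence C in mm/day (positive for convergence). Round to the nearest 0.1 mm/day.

dPW/dt = +0.60 mm/day.
C = dPW/dt − E + P = (+0.60) − 2.8 + 2.53 = 0.3 mm/day.

C ≈ 0.3 mm/day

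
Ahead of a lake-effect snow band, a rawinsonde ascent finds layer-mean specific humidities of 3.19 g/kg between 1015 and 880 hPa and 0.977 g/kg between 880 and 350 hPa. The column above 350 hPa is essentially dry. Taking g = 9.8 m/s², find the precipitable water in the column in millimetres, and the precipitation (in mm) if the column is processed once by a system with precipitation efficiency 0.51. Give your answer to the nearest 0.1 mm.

PW ≈ 9.7 mm; precipitation ≈ 4.9 mm

Precipitable water is the column-integrated vapour mass per unit area: PW = (1/g) Σ q̄ Δp, with q in kg/kg and Δp in Pa (1 kg/m² of water = 1 mm).
Layer 1015–880 hPa: Δp = 135 hPa = 13500 Pa, q̄ = 0.00319 kg/kg → 0.00319 × 13500 / 9.8 = 4.39 mm
Layer 880–350 hPa: Δp = 530 hPa = 53000 Pa, q̄ = 0.000977 kg/kg → 0.000977 × 53000 / 9.8 = 5.28 mm
PW = 4.39 + 5.28 = 9.67 ≈ 9.7 mm.
Precipitation = ε × PW = 0.51 × 9.7 = 4.9 mm.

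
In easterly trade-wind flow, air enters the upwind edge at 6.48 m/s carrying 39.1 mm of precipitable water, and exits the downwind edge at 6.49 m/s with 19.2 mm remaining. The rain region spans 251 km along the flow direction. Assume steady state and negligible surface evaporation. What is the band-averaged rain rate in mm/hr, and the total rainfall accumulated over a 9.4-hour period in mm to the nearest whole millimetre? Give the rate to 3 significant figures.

R ≈ 1.85 mm/hr; total ≈ 17 mm

Column moisture flux per unit crosswind length is F = V × PW.
Inflow: F_in = 6.48 × 39.1 = 253.368 mm·m/s
Outflow: F_out = 6.49 × 19.2 = 124.608 mm·m/s
Steady-state rate R = (F_in − F_out)/L = (253.368 − 124.608) / 251000 m = 5.130e-04 mm/s.
R = 5.130e-04 × 3600 = 1.85 mm/hr.
Over 9.4 h: total = 1.85 × 9.4 = 17.39 ≈ 17 mm.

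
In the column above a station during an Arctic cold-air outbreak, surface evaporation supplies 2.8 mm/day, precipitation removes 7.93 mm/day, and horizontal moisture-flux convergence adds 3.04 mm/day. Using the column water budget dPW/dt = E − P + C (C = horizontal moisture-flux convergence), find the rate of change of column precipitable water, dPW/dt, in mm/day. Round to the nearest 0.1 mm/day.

dPW/dt = E − P + C = 2.8 − 7.93 + (3.04) = -2.1 mm/day.

dPW/dt ≈ -2.1 mm/day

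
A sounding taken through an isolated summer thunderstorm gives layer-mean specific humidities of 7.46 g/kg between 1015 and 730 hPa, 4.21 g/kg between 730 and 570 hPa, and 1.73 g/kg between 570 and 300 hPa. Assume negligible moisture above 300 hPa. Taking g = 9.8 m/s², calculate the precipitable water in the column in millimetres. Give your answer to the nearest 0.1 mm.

PW ≈ 33.3 mm

Precipitable water is the column-integrated vapour mass per unit area: PW = (1/g) Σ q̄ Δp, with q in kg/kg and Δp in Pa (1 kg/m² of water = 1 mm).
Layer 1015–730 hPa: Δp = 285 hPa = 28500 Pa, q̄ = 0.00746 kg/kg → 0.00746 × 28500 / 9.8 = 21.69 mm
Layer 730–570 hPa: Δp = 160 hPa = 16000 Pa, q̄ = 0.00421 kg/kg → 0.00421 × 16000 / 9.8 = 6.87 mm
Layer 570–300 hPa: Δp = 270 hPa = 27000 Pa, q̄ = 0.00173 kg/kg → 0.00173 × 27000 / 9.8 = 4.77 mm
PW = 21.69 + 6.87 + 4.77 = 33.33 ≈ 33.3 mm.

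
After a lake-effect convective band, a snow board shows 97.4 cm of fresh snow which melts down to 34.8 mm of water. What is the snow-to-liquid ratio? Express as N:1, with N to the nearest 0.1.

Ratio = snow depth / SWE = 974 mm / 34.8 mm = 28.0, i.e. 28.0:1.

ratio ≈ 28.0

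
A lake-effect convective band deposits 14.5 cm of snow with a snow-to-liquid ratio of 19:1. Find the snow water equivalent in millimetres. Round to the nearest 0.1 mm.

SWE ≈ 7.6 mm

SWE = snow depth / ratio = 14.5 cm / 19 = 0.763 cm = 7.6 mm.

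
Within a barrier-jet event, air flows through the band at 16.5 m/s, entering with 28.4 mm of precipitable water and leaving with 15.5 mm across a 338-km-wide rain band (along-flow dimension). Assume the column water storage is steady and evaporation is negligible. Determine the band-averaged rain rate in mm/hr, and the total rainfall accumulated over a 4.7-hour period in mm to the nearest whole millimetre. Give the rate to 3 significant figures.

Column moisture flux per unit crosswind length is F = V × PW.
Inflow: F_in = 16.5 × 28.4 = 468.6 mm·m/s
Outflow: F_out = 16.5 × 15.5 = 255.75 mm·m/s
Steady-state rate R = (F_in − F_out)/L = (468.6 − 255.75) / 338000 m = 6.297e-04 mm/s.
R = 6.297e-04 × 3600 = 2.27 mm/hr.
Over 4.7 h: total = 2.27 × 4.7 = 10.669 ≈ 11 mm.

R ≈ 2.27 mm/hr; total ≈ 11 mm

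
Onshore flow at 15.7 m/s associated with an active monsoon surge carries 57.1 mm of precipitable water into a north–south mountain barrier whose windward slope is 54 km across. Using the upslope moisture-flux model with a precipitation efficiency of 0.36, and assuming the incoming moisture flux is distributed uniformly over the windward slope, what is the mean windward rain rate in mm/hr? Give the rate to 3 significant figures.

Incoming column moisture flux per unit ridge length: F = V × PW = 15.7 × 57.1 = 896.47 mm·m/s.
Spread over the 54 km slope with efficiency ε = 0.36: R = ε·F/W = 0.36 × 896.47 / 54000 m = 5.976e-03 mm/s.
R = 5.976e-03 × 3600 = 21.5 mm/hr.

R ≈ 21.5 mm/hr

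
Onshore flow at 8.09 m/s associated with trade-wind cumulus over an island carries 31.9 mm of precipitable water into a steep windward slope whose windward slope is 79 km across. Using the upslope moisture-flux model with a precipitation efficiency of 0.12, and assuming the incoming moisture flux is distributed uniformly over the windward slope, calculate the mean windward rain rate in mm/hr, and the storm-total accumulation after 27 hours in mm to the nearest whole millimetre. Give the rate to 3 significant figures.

Incoming column moisture flux per unit ridge length: F = V × PW = 8.09 × 31.9 = 258.071 mm·m/s.
Spread over the 79 km slope with efficiency ε = 0.12: R = ε·F/W = 0.12 × 258.071 / 79000 m = 3.920e-04 mm/s.
R = 3.920e-04 × 3600 = 1.41 mm/hr.
Over 27 h: total = 1.41 × 27 = 38.07 ≈ 38 mm.

R ≈ 1.41 mm/hr; total ≈ 38 mm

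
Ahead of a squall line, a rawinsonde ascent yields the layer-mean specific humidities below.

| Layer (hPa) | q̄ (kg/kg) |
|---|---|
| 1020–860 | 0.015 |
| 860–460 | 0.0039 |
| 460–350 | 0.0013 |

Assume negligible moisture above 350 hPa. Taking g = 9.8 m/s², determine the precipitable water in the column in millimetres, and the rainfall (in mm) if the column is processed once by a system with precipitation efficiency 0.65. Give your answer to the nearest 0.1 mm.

Precipitable water is the column-integrated vapour mass per unit area: PW = (1/g) Σ q̄ Δp, with q in kg/kg and Δp in Pa (1 kg/m² of water = 1 mm).
Layer 1020–860 hPa: Δp = 160 hPa = 16000 Pa, q̄ = 0.015 kg/kg → 0.015 × 16000 / 9.8 = 24.49 mm
Layer 860–460 hPa: Δp = 400 hPa = 40000 Pa, q̄ = 0.0039 kg/kg → 0.0039 × 40000 / 9.8 = 15.92 mm
Layer 460–350 hPa: Δp = 110 hPa = 11000 Pa, q̄ = 0.0013 kg/kg → 0.0013 × 11000 / 9.8 = 1.46 mm
PW = 24.49 + 15.92 + 1.46 = 41.87 ≈ 41.9 mm.
Rainfall = ε × PW = 0.65 × 41.9 = 27.2 mm.

PW ≈ 41.9 mm; rainfall ≈ 27.2 mm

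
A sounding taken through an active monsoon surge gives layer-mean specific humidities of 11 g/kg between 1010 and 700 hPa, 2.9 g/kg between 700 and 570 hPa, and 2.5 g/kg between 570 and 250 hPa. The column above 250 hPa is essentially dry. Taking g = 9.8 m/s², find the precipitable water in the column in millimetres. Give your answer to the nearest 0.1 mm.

PW ≈ 46.8 mm

Precipitable water is the column-integrated vapour mass per unit area: PW = (1/g) Σ q̄ Δp, with q in kg/kg and Δp in Pa (1 kg/m² of water = 1 mm).
Layer 1010–700 hPa: Δp = 310 hPa = 31000 Pa, q̄ = 0.011 kg/kg → 0.011 × 31000 / 9.8 = 34.80 mm
Layer 700–570 hPa: Δp = 130 hPa = 13000 Pa, q̄ = 0.0029 kg/kg → 0.0029 × 13000 / 9.8 = 3.85 mm
Layer 570–250 hPa: Δp = 320 hPa = 32000 Pa, q̄ = 0.0025 kg/kg → 0.0025 × 32000 / 9.8 = 8.16 mm
PW = 34.80 + 3.85 + 8.16 = 46.81 ≈ 46.8 mm.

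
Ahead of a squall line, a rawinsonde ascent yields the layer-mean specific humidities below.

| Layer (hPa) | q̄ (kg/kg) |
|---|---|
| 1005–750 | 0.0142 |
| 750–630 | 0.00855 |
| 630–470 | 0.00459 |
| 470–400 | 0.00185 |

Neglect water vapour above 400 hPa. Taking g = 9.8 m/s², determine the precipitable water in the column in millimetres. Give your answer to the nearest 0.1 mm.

Precipitable water is the column-integrated vapour mass per unit area: PW = (1/g) Σ q̄ Δp, with q in kg/kg and Δp in Pa (1 kg/m² of water = 1 mm).
Layer 1005–750 hPa: Δp = 255 hPa = 25500 Pa, q̄ = 0.0142 kg/kg → 0.0142 × 25500 / 9.8 = 36.95 mm
Layer 750–630 hPa: Δp = 120 hPa = 12000 Pa, q̄ = 0.00855 kg/kg → 0.00855 × 12000 / 9.8 = 10.47 mm
Layer 630–470 hPa: Δp = 160 hPa = 16000 Pa, q̄ = 0.00459 kg/kg → 0.00459 × 16000 / 9.8 = 7.49 mm
Layer 470–400 hPa: Δp = 70 hPa = 7000 Pa, q̄ = 0.00185 kg/kg → 0.00185 × 7000 / 9.8 = 1.32 mm
PW = 36.95 + 10.47 + 7.49 + 1.32 = 56.23 ≈ 56.2 mm.

PW ≈ 56.2 mm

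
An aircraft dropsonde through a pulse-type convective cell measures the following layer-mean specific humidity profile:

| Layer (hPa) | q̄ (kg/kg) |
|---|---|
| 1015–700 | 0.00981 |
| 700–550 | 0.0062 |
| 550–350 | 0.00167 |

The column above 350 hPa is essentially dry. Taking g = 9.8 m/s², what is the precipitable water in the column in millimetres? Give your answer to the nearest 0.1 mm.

PW ≈ 44.4 mm

Precipitable water is the column-integrated vapour mass per unit area: PW = (1/g) Σ q̄ Δp, with q in kg/kg and Δp in Pa (1 kg/m² of water = 1 mm).
Layer 1015–700 hPa: Δp = 315 hPa = 31500 Pa, q̄ = 0.00981 kg/kg → 0.00981 × 31500 / 9.8 = 31.53 mm
Layer 700–550 hPa: Δp = 150 hPa = 15000 Pa, q̄ = 0.0062 kg/kg → 0.0062 × 15000 / 9.8 = 9.49 mm
Layer 550–350 hPa: Δp = 200 hPa = 20000 Pa, q̄ = 0.00167 kg/kg → 0.00167 × 20000 / 9.8 = 3.41 mm
PW = 31.53 + 9.49 + 3.41 = 44.43 ≈ 44.4 mm.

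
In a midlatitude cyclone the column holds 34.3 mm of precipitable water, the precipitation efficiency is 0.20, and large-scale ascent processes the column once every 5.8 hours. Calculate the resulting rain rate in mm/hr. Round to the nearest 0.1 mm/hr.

Each overturning extracts ε × PW = 0.20 × 34.3 = 6.86 mm.
Rate = ε·PW / τ = 6.86 / 5.8 h = 1.2 mm/hr.

R ≈ 1.2 mm/hr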